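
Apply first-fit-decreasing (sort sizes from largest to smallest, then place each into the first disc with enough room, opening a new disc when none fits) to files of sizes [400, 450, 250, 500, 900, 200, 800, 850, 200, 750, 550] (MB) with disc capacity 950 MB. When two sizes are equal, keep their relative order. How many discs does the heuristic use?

7

Sorted descending: 900, 850, 800, 750, 550, 500, 450, 400, 250, 200, 200.
  900 → disc 1 (new)  [load 900/950]
  850 → disc 2 (new)  [load 850/950]
  800 → disc 3 (new)  [load 800/950]
  750 → disc 4 (new)  [load 750/950]
  550 → disc 5 (new)  [load 550/950]
  500 → disc 6 (new)  [load 500/950]
  450 → disc 6  [load 950/950]
  400 → disc 5  [load 950/950]
  250 → disc 7 (new)  [load 250/950]
  200 → disc 4  [load 950/950]
  200 → disc 7  [load 450/950]
7 discs opened.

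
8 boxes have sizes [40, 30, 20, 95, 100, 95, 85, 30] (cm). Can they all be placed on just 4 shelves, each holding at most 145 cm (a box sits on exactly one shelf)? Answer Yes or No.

A valid assignment using 4 shelves:
  shelf 1: 100 + 40 = 140
  shelf 2: 95 + 30 + 20 = 145
  shelf 3: 95 + 30 = 125
  shelf 4: 85 = 85
Every load is within 145 cm, so 4 shelves suffice.

Yes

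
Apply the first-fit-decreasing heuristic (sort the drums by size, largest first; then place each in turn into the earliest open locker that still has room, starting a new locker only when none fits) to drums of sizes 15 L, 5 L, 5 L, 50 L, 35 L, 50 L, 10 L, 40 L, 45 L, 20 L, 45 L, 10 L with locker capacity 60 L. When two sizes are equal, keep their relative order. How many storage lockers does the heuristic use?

Sorted descending: 50, 50, 45, 45, 40, 35, 20, 15, 10, 10, 5, 5.
  50 → locker 1 (new)  [load 50/60]
  50 → locker 2 (new)  [load 50/60]
  45 → locker 3 (new)  [load 45/60]
  45 → locker 4 (new)  [load 45/60]
  40 → locker 5 (new)  [load 40/60]
  35 → locker 6 (new)  [load 35/60]
  20 → locker 5  [load 60/60]
  15 → locker 3  [load 60/60]
  10 → locker 1  [load 60/60]
  10 → locker 2  [load 60/60]
  5 → locker 4  [load 50/60]
  5 → locker 4  [load 55/60]
6 storage lockers opened.

6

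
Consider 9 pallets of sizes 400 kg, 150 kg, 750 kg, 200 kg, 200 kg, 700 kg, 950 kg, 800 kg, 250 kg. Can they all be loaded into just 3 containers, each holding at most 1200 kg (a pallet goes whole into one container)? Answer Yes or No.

Total = 4400 kg; ⌈4400/1200⌉ = 4.
At least 4 containers are required, but only 3 are allowed.

No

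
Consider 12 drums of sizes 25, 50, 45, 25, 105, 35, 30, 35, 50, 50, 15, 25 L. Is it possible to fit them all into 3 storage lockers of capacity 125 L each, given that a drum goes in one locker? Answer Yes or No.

Total = 490 L; ⌈490/125⌉ = 4.
At least 4 storage lockers are required, but only 3 are allowed.

No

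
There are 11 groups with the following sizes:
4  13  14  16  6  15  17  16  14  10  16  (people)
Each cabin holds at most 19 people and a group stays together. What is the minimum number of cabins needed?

9

Total = 17 + 16 + 16 + 16 + 15 + 14 + 14 + 13 + 10 + 6 + 4 = 141 people.
Lower bound: ⌈141/19⌉ = 8 cabins.
Also, 9 groups each exceed 19/2 people, and no two of those can share a cabin, so at least 9 cabins are needed.
A packing using 9 cabins:
  cabin 1: 17 = 17
  cabin 2: 16 = 16
  cabin 3: 16 = 16
  cabin 4: 16 = 16
  cabin 5: 15 + 4 = 19
  cabin 6: 14 = 14
  cabin 7: 14 = 14
  cabin 8: 13 + 6 = 19
  cabin 9: 10 = 10
This matches the lower bound, so 9 is optimal.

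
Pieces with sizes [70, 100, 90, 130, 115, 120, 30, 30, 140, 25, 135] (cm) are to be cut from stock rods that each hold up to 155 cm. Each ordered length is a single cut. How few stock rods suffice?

8

Total = 140 + 135 + 130 + 120 + 115 + 100 + 90 + 70 + 30 + 30 + 25 = 985 cm.
Lower bound: ⌈985/155⌉ = 7 stock rods.
A packing using 8 stock rods:
  stock rod 1: 140 = 140
  stock rod 2: 135 = 135
  stock rod 3: 130 + 25 = 155
  stock rod 4: 120 + 30 = 150
  stock rod 5: 115 + 30 = 145
  stock rod 6: 100 = 100
  stock rod 7: 90 = 90
  stock rod 8: 70 = 70
No arrangement into 7 stock rods stays within capacity, so 8 is optimal.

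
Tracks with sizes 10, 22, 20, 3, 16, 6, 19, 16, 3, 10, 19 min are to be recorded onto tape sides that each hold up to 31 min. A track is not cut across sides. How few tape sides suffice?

6

Total = 22 + 20 + 19 + 19 + 16 + 16 + 10 + 10 + 6 + 3 + 3 = 144 min.
Lower bound: ⌈144/31⌉ = 5 tape sides.
Also, 6 tracks each exceed 31/2 min, and no two of those can share a side, so at least 6 tape sides are needed.
A packing using 6 tape sides:
  side 1: 22 + 6 + 3 = 31
  side 2: 20 + 10 = 30
  side 3: 19 + 10 = 29
  side 4: 19 + 3 = 22
  side 5: 16 = 16
  side 6: 16 = 16
This matches the lower bound, so 6 is optimal.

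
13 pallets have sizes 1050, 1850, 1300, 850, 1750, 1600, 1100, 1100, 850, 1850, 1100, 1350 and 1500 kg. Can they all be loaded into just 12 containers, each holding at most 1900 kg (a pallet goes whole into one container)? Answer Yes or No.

Yes

A valid assignment using 12 containers:
  container 1: 1850 = 1850
  container 2: 1850 = 1850
  container 3: 1750 = 1750
  container 4: 1600 = 1600
  container 5: 1500 = 1500
  container 6: 1350 = 1350
  container 7: 1300 = 1300
  container 8: 1100 = 1100
  container 9: 1100 = 1100
  container 10: 1100 = 1100
  container 11: 1050 + 850 = 1900
  container 12: 850 = 850
Every load is within 1900 kg, so 12 containers suffice.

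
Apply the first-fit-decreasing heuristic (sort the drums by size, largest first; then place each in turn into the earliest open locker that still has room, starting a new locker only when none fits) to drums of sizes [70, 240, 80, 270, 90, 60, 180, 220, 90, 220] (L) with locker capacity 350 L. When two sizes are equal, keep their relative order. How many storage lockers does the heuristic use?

Sorted descending: 270, 240, 220, 220, 180, 90, 90, 80, 70, 60.
  270 → locker 1 (new)  [load 270/350]
  240 → locker 2 (new)  [load 240/350]
  220 → locker 3 (new)  [load 220/350]
  220 → locker 4 (new)  [load 220/350]
  180 → locker 5 (new)  [load 180/350]
  90 → locker 2  [load 330/350]
  90 → locker 3  [load 310/350]
  80 → locker 1  [load 350/350]
  70 → locker 4  [load 290/350]
  60 → locker 4  [load 350/350]
5 storage lockers opened.

5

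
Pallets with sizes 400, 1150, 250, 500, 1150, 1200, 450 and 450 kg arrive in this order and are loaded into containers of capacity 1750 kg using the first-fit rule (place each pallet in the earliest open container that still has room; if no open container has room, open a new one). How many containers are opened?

4

  400 → container 1 (new)  [load 400/1750]
  1150 → container 1  [load 1550/1750]
  250 → container 2 (new)  [load 250/1750]
  500 → container 2  [load 750/1750]
  1150 → container 3 (new)  [load 1150/1750]
  1200 → container 4 (new)  [load 1200/1750]
  450 → container 2  [load 1200/1750]
  450 → container 2  [load 1650/1750]
4 containers opened.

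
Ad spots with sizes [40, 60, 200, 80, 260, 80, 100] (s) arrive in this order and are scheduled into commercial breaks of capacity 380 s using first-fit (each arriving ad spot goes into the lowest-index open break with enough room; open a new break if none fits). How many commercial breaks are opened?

3

  40 → break 1 (new)  [load 40/380]
  60 → break 1  [load 100/380]
  200 → break 1  [load 300/380]
  80 → break 1  [load 380/380]
  260 → break 2 (new)  [load 260/380]
  80 → break 2  [load 340/380]
  100 → break 3 (new)  [load 100/380]
3 commercial breaks opened.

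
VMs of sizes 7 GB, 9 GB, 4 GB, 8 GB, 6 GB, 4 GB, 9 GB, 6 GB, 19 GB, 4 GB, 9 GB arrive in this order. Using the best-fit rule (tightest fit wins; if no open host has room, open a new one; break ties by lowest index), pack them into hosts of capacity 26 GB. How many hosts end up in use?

4

  7 → host 1 (new)  [load 7/26]
  9 → host 1  [load 16/26]
  4 → host 1  [load 20/26]
  8 → host 2 (new)  [load 8/26]
  6 → host 1  [load 26/26]
  4 → host 2  [load 12/26]
  9 → host 2  [load 21/26]
  6 → host 3 (new)  [load 6/26]
  19 → host 3  [load 25/26]
  4 → host 2  [load 25/26]
  9 → host 4 (new)  [load 9/26]
4 hosts opened.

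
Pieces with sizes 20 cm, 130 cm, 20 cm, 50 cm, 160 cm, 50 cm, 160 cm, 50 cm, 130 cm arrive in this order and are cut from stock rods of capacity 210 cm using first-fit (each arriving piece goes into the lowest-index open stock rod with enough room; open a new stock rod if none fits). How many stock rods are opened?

  20 → stock rod 1 (new)  [load 20/210]
  130 → stock rod 1  [load 150/210]
  20 → stock rod 1  [load 170/210]
  50 → stock rod 2 (new)  [load 50/210]
  160 → stock rod 2  [load 210/210]
  50 → stock rod 3 (new)  [load 50/210]
  160 → stock rod 3  [load 210/210]
  50 → stock rod 4 (new)  [load 50/210]
  130 → stock rod 4  [load 180/210]
4 stock rods opened.

4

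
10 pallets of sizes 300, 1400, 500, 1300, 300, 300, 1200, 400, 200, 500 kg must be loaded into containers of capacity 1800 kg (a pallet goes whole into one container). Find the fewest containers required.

4

Total = 1400 + 1300 + 1200 + 500 + 500 + 400 + 300 + 300 + 300 + 200 = 6400 kg.
Lower bound: ⌈6400/1800⌉ = 4 containers.
A packing using 4 containers:
  container 1: 1400 + 400 = 1800
  container 2: 1300 + 500 = 1800
  container 3: 1200 + 500 = 1700
  container 4: 300 + 300 + 300 + 200 = 1100
This matches the lower bound, so 4 is optimal.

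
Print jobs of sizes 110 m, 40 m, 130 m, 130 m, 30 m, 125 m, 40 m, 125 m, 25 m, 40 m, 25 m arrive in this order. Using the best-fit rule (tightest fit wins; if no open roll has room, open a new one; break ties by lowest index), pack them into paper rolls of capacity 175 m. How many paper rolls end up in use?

  110 → roll 1 (new)  [load 110/175]
  40 → roll 1  [load 150/175]
  130 → roll 2 (new)  [load 130/175]
  130 → roll 3 (new)  [load 130/175]
  30 → roll 2  [load 160/175]
  125 → roll 4 (new)  [load 125/175]
  40 → roll 3  [load 170/175]
  125 → roll 5 (new)  [load 125/175]
  25 → roll 1  [load 175/175]
  40 → roll 4  [load 165/175]
  25 → roll 5  [load 150/175]
5 paper rolls opened.

5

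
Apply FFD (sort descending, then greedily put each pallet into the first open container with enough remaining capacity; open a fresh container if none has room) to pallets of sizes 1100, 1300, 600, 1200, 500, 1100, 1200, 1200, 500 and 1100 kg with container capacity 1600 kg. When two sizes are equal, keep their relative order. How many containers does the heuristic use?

Sorted descending: 1300, 1200, 1200, 1200, 1100, 1100, 1100, 600, 500, 500.
  1300 → container 1 (new)  [load 1300/1600]
  1200 → container 2 (new)  [load 1200/1600]
  1200 → container 3 (new)  [load 1200/1600]
  1200 → container 4 (new)  [load 1200/1600]
  1100 → container 5 (new)  [load 1100/1600]
  1100 → container 6 (new)  [load 1100/1600]
  1100 → container 7 (new)  [load 1100/1600]
  600 → container 8 (new)  [load 600/1600]
  500 → container 5  [load 1600/1600]
  500 → container 6  [load 1600/1600]
8 containers opened.

8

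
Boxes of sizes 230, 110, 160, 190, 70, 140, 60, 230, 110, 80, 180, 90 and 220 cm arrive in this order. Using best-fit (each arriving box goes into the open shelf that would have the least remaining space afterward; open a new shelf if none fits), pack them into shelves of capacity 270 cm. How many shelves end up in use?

  230 → shelf 1 (new)  [load 230/270]
  110 → shelf 2 (new)  [load 110/270]
  160 → shelf 2  [load 270/270]
  190 → shelf 3 (new)  [load 190/270]
  70 → shelf 3  [load 260/270]
  140 → shelf 4 (new)  [load 140/270]
  60 → shelf 4  [load 200/270]
  230 → shelf 5 (new)  [load 230/270]
  110 → shelf 6 (new)  [load 110/270]
  80 → shelf 6  [load 190/270]
  180 → shelf 7 (new)  [load 180/270]
  90 → shelf 7  [load 270/270]
  220 → shelf 8 (new)  [load 220/270]
8 shelves opened.

8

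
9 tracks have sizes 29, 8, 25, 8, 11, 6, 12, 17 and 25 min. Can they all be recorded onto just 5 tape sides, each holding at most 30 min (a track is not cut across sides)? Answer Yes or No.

Total = 141 min; ⌈141/30⌉ = 5.
The bound of 5 does not rule out 5, but exhaustive search shows no assignment into 5 tape sides of capacity 30 min exists — the minimum is 6.

No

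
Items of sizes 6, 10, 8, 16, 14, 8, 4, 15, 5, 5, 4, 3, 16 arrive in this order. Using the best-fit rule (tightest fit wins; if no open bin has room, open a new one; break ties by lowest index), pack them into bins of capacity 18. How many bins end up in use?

  6 → bin 1 (new)  [load 6/18]
  10 → bin 1  [load 16/18]
  8 → bin 2 (new)  [load 8/18]
  16 → bin 3 (new)  [load 16/18]
  14 → bin 4 (new)  [load 14/18]
  8 → bin 2  [load 16/18]
  4 → bin 4  [load 18/18]
  15 → bin 5 (new)  [load 15/18]
  5 → bin 6 (new)  [load 5/18]
  5 → bin 6  [load 10/18]
  4 → bin 6  [load 14/18]
  3 → bin 5  [load 18/18]
  16 → bin 7 (new)  [load 16/18]
7 bins opened.

7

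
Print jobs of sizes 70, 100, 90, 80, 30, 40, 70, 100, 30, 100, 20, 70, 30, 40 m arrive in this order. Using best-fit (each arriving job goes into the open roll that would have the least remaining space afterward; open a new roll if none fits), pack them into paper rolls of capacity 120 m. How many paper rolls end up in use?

  70 → roll 1 (new)  [load 70/120]
  100 → roll 2 (new)  [load 100/120]
  90 → roll 3 (new)  [load 90/120]
  80 → roll 4 (new)  [load 80/120]
  30 → roll 3  [load 120/120]
  40 → roll 4  [load 120/120]
  70 → roll 5 (new)  [load 70/120]
  100 → roll 6 (new)  [load 100/120]
  30 → roll 1  [load 100/120]
  100 → roll 7 (new)  [load 100/120]
  20 → roll 1  [load 120/120]
  70 → roll 8 (new)  [load 70/120]
  30 → roll 5  [load 100/120]
  40 → roll 8  [load 110/120]
8 paper rolls opened.

8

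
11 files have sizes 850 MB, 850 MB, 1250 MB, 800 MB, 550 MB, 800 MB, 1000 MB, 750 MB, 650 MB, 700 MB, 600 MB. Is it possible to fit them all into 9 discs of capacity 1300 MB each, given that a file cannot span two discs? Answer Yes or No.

A valid assignment using 9 discs:
  disc 1: 1250 = 1250
  disc 2: 1000 = 1000
  disc 3: 850 = 850
  disc 4: 850 = 850
  disc 5: 800 = 800
  disc 6: 800 = 800
  disc 7: 750 + 550 = 1300
  disc 8: 700 + 600 = 1300
  disc 9: 650 = 650
Every load is within 1300 MB, so 9 discs suffice.

Yes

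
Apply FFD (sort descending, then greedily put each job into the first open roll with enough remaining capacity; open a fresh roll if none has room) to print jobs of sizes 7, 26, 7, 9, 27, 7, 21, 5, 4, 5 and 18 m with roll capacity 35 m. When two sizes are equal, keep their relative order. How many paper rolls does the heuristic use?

4

Sorted descending: 27, 26, 21, 18, 9, 7, 7, 7, 5, 5, 4.
  27 → roll 1 (new)  [load 27/35]
  26 → roll 2 (new)  [load 26/35]
  21 → roll 3 (new)  [load 21/35]
  18 → roll 4 (new)  [load 18/35]
  9 → roll 2  [load 35/35]
  7 → roll 1  [load 34/35]
  7 → roll 3  [load 28/35]
  7 → roll 3  [load 35/35]
  5 → roll 4  [load 23/35]
  5 → roll 4  [load 28/35]
  4 → roll 4  [load 32/35]
4 paper rolls opened.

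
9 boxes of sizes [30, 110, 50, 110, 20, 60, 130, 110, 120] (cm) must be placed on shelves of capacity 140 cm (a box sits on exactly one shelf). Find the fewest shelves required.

6

Total = 130 + 120 + 110 + 110 + 110 + 60 + 50 + 30 + 20 = 740 cm.
Lower bound: ⌈740/140⌉ = 6 shelves.
A packing using 6 shelves:
  shelf 1: 130 = 130
  shelf 2: 120 + 20 = 140
  shelf 3: 110 + 30 = 140
  shelf 4: 110 = 110
  shelf 5: 110 = 110
  shelf 6: 60 + 50 = 110
This matches the lower bound, so 6 is optimal.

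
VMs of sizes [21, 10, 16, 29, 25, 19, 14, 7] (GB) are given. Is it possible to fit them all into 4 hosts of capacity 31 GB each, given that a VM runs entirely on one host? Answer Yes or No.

Total = 141 GB; ⌈141/31⌉ = 5.
At least 5 hosts are required, but only 4 are allowed.

No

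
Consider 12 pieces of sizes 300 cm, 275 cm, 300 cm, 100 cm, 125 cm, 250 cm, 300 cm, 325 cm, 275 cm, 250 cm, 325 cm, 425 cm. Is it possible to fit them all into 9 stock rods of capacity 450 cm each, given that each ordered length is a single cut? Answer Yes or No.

No

Total = 3250 cm; ⌈3250/450⌉ = 8.
10 pieces each exceed half the capacity and cannot share a stock rod, forcing at least 10 stock rods.
At least 10 stock rods are required, but only 9 are allowed.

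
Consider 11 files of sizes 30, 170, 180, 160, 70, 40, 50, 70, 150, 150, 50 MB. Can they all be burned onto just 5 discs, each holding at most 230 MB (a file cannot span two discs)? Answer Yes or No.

Yes

A valid assignment using 5 discs:
  disc 1: 180 + 50 = 230
  disc 2: 170 + 50 = 220
  disc 3: 160 + 70 = 230
  disc 4: 150 + 70 = 220
  disc 5: 150 + 40 + 30 = 220
Every load is within 230 MB, so 5 discs suffice.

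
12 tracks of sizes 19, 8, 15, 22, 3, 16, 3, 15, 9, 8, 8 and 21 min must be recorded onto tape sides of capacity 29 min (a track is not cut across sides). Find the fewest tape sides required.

Total = 22 + 21 + 19 + 16 + 15 + 15 + 9 + 8 + 8 + 8 + 3 + 3 = 147 min.
Lower bound: ⌈147/29⌉ = 6 tape sides.
A packing using 6 tape sides:
  side 1: 22 + 3 + 3 = 28
  side 2: 21 + 8 = 29
  side 3: 19 + 9 = 28
  side 4: 16 + 8 = 24
  side 5: 15 + 8 = 23
  side 6: 15 = 15
This matches the lower bound, so 6 is optimal.

6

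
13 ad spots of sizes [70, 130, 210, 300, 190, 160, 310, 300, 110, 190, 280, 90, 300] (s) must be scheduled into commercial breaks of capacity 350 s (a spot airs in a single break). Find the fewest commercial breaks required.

Total = 310 + 300 + 300 + 300 + 280 + 210 + 190 + 190 + 160 + 130 + 110 + 90 + 70 = 2640 s.
Lower bound: ⌈2640/350⌉ = 8 commercial breaks.
A packing using 9 commercial breaks:
  break 1: 310 = 310
  break 2: 300 = 300
  break 3: 300 = 300
  break 4: 300 = 300
  break 5: 280 + 70 = 350
  break 6: 210 + 130 = 340
  break 7: 190 + 160 = 350
  break 8: 190 + 110 = 300
  break 9: 90 = 90
No arrangement into 8 commercial breaks stays within capacity, so 9 is optimal.

9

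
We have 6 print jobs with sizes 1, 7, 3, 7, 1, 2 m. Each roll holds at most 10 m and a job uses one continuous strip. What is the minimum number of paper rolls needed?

3

Total = 7 + 7 + 3 + 2 + 1 + 1 = 21 m.
Lower bound: ⌈21/10⌉ = 3 paper rolls.
A packing using 3 paper rolls:
  roll 1: 7 + 3 = 10
  roll 2: 7 + 2 + 1 = 10
  roll 3: 1 = 1
This matches the lower bound, so 3 is optimal.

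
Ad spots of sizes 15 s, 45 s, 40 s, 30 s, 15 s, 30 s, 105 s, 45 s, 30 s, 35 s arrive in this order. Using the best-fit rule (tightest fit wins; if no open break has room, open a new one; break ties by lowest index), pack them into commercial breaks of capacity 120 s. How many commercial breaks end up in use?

4

  15 → break 1 (new)  [load 15/120]
  45 → break 1  [load 60/120]
  40 → break 1  [load 100/120]
  30 → break 2 (new)  [load 30/120]
  15 → break 1  [load 115/120]
  30 → break 2  [load 60/120]
  105 → break 3 (new)  [load 105/120]
  45 → break 2  [load 105/120]
  30 → break 4 (new)  [load 30/120]
  35 → break 4  [load 65/120]
4 commercial breaks opened.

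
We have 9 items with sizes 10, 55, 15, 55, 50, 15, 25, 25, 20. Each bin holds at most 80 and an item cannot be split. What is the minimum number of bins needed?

Total = 55 + 55 + 50 + 25 + 25 + 20 + 15 + 15 + 10 = 270.
Lower bound: ⌈270/80⌉ = 4 bins.
A packing using 4 bins:
  bin 1: 55 + 25 = 80
  bin 2: 55 + 25 = 80
  bin 3: 50 + 20 + 10 = 80
  bin 4: 15 + 15 = 30
This matches the lower bound, so 4 is optimal.

4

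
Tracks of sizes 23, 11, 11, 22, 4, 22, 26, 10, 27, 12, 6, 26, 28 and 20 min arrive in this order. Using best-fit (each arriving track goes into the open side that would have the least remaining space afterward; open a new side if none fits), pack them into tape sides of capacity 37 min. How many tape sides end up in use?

  23 → side 1 (new)  [load 23/37]
  11 → side 1  [load 34/37]
  11 → side 2 (new)  [load 11/37]
  22 → side 2  [load 33/37]
  4 → side 2  [load 37/37]
  22 → side 3 (new)  [load 22/37]
  26 → side 4 (new)  [load 26/37]
  10 → side 4  [load 36/37]
  27 → side 5 (new)  [load 27/37]
  12 → side 3  [load 34/37]
  6 → side 5  [load 33/37]
  26 → side 6 (new)  [load 26/37]
  28 → side 7 (new)  [load 28/37]
  20 → side 8 (new)  [load 20/37]
8 tape sides opened.

8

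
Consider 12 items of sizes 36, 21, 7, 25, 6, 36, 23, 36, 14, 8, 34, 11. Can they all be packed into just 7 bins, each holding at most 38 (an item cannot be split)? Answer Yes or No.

Total = 257; ⌈257/38⌉ = 7.
The bound of 7 does not rule out 7, but exhaustive search shows no assignment into 7 bins of capacity 38 exists — the minimum is 8.

No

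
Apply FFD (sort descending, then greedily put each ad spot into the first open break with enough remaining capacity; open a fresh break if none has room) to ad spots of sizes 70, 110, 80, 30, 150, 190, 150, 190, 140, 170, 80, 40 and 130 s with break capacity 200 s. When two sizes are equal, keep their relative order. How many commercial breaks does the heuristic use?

Sorted descending: 190, 190, 170, 150, 150, 140, 130, 110, 80, 80, 70, 40, 30.
  190 → break 1 (new)  [load 190/200]
  190 → break 2 (new)  [load 190/200]
  170 → break 3 (new)  [load 170/200]
  150 → break 4 (new)  [load 150/200]
  150 → break 5 (new)  [load 150/200]
  140 → break 6 (new)  [load 140/200]
  130 → break 7 (new)  [load 130/200]
  110 → break 8 (new)  [load 110/200]
  80 → break 8  [load 190/200]
  80 → break 9 (new)  [load 80/200]
  70 → break 7  [load 200/200]
  40 → break 4  [load 190/200]
  30 → break 3  [load 200/200]
9 commercial breaks opened.

9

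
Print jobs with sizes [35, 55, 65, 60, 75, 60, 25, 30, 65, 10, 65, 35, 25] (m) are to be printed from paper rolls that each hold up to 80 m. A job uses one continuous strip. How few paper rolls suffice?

Total = 75 + 65 + 65 + 65 + 60 + 60 + 55 + 35 + 35 + 30 + 25 + 25 + 10 = 605 m.
Lower bound: ⌈605/80⌉ = 8 paper rolls.
A packing using 9 paper rolls:
  roll 1: 75 = 75
  roll 2: 65 + 10 = 75
  roll 3: 65 = 65
  roll 4: 65 = 65
  roll 5: 60 = 60
  roll 6: 60 = 60
  roll 7: 55 + 25 = 80
  roll 8: 35 + 35 = 70
  roll 9: 30 + 25 = 55
No arrangement into 8 paper rolls stays within capacity, so 9 is optimal.

9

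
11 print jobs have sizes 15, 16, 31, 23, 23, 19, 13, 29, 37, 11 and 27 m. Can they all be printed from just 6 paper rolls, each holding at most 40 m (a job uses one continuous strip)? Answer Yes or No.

Total = 244 m; ⌈244/40⌉ = 7.
At least 7 paper rolls are required, but only 6 are allowed.

No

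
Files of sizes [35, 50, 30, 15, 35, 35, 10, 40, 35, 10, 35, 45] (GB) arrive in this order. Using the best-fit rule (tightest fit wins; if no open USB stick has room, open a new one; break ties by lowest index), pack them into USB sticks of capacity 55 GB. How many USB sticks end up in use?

9

  35 → USB stick 1 (new)  [load 35/55]
  50 → USB stick 2 (new)  [load 50/55]
  30 → USB stick 3 (new)  [load 30/55]
  15 → USB stick 1  [load 50/55]
  35 → USB stick 4 (new)  [load 35/55]
  35 → USB stick 5 (new)  [load 35/55]
  10 → USB stick 4  [load 45/55]
  40 → USB stick 6 (new)  [load 40/55]
  35 → USB stick 7 (new)  [load 35/55]
  10 → USB stick 4  [load 55/55]
  35 → USB stick 8 (new)  [load 35/55]
  45 → USB stick 9 (new)  [load 45/55]
9 USB sticks opened.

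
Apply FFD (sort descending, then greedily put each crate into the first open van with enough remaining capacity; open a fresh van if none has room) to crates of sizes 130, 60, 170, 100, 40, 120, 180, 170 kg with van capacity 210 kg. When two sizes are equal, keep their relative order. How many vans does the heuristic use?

6

Sorted descending: 180, 170, 170, 130, 120, 100, 60, 40.
  180 → van 1 (new)  [load 180/210]
  170 → van 2 (new)  [load 170/210]
  170 → van 3 (new)  [load 170/210]
  130 → van 4 (new)  [load 130/210]
  120 → van 5 (new)  [load 120/210]
  100 → van 6 (new)  [load 100/210]
  60 → van 4  [load 190/210]
  40 → van 2  [load 210/210]
6 vans opened.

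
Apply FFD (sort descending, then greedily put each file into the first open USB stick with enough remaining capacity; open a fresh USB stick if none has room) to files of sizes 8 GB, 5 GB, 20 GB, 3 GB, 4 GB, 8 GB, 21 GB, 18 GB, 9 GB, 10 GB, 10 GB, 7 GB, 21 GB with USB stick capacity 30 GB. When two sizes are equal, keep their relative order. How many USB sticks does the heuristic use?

5

Sorted descending: 21, 21, 20, 18, 10, 10, 9, 8, 8, 7, 5, 4, 3.
  21 → USB stick 1 (new)  [load 21/30]
  21 → USB stick 2 (new)  [load 21/30]
  20 → USB stick 3 (new)  [load 20/30]
  18 → USB stick 4 (new)  [load 18/30]
  10 → USB stick 3  [load 30/30]
  10 → USB stick 4  [load 28/30]
  9 → USB stick 1  [load 30/30]
  8 → USB stick 2  [load 29/30]
  8 → USB stick 5 (new)  [load 8/30]
  7 → USB stick 5  [load 15/30]
  5 → USB stick 5  [load 20/30]
  4 → USB stick 5  [load 24/30]
  3 → USB stick 5  [load 27/30]
5 USB sticks opened.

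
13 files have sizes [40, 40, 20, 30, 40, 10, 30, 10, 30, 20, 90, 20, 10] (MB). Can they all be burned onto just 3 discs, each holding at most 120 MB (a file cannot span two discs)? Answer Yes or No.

No

Total = 390 MB; ⌈390/120⌉ = 4.
At least 4 discs are required, but only 3 are allowed.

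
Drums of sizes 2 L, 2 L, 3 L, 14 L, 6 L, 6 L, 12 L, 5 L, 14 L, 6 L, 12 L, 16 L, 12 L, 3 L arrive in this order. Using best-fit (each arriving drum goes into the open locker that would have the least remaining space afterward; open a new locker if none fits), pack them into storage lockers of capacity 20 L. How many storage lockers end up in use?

7

  2 → locker 1 (new)  [load 2/20]
  2 → locker 1  [load 4/20]
  3 → locker 1  [load 7/20]
  14 → locker 2 (new)  [load 14/20]
  6 → locker 2  [load 20/20]
  6 → locker 1  [load 13/20]
  12 → locker 3 (new)  [load 12/20]
  5 → locker 1  [load 18/20]
  14 → locker 4 (new)  [load 14/20]
  6 → locker 4  [load 20/20]
  12 → locker 5 (new)  [load 12/20]
  16 → locker 6 (new)  [load 16/20]
  12 → locker 7 (new)  [load 12/20]
  3 → locker 6  [load 19/20]
7 storage lockers opened.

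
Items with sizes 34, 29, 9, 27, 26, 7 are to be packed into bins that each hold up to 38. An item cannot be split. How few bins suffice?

Total = 34 + 29 + 27 + 26 + 9 + 7 = 132.
Lower bound: ⌈132/38⌉ = 4 bins.
A packing using 4 bins:
  bin 1: 34 = 34
  bin 2: 29 + 9 = 38
  bin 3: 27 + 7 = 34
  bin 4: 26 = 26
This matches the lower bound, so 4 is optimal.

4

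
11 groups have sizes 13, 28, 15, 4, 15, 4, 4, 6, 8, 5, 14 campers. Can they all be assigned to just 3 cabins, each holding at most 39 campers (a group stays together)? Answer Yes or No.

Yes

A valid assignment using 3 cabins:
  cabin 1: 28 + 6 + 5 = 39
  cabin 2: 15 + 15 + 8 = 38
  cabin 3: 14 + 13 + 4 + 4 + 4 = 39
Every load is within 39 campers, so 3 cabins suffice.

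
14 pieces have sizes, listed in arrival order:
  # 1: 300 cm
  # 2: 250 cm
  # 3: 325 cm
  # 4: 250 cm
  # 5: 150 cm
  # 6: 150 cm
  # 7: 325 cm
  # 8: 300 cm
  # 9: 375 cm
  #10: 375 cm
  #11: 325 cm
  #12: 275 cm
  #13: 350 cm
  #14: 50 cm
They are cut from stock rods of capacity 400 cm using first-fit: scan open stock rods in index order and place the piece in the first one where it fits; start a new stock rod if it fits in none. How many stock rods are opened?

11

  300 → stock rod 1 (new)  [load 300/400]
  250 → stock rod 2 (new)  [load 250/400]
  325 → stock rod 3 (new)  [load 325/400]
  250 → stock rod 4 (new)  [load 250/400]
  150 → stock rod 2  [load 400/400]
  150 → stock rod 4  [load 400/400]
  325 → stock rod 5 (new)  [load 325/400]
  300 → stock rod 6 (new)  [load 300/400]
  375 → stock rod 7 (new)  [load 375/400]
  375 → stock rod 8 (new)  [load 375/400]
  325 → stock rod 9 (new)  [load 325/400]
  275 → stock rod 10 (new)  [load 275/400]
  350 → stock rod 11 (new)  [load 350/400]
  50 → stock rod 1  [load 350/400]
11 stock rods opened.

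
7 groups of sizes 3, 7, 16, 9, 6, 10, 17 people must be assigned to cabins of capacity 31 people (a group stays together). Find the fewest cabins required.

3

Total = 17 + 16 + 10 + 9 + 7 + 6 + 3 = 68 people.
Lower bound: ⌈68/31⌉ = 3 cabins.
A packing using 3 cabins:
  cabin 1: 17 + 10 + 3 = 30
  cabin 2: 16 + 9 + 6 = 31
  cabin 3: 7 = 7
This matches the lower bound, so 3 is optimal.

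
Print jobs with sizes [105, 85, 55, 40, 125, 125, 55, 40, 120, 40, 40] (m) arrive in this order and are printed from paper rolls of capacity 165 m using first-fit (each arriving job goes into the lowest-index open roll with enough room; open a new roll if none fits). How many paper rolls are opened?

6

  105 → roll 1 (new)  [load 105/165]
  85 → roll 2 (new)  [load 85/165]
  55 → roll 1  [load 160/165]
  40 → roll 2  [load 125/165]
  125 → roll 3 (new)  [load 125/165]
  125 → roll 4 (new)  [load 125/165]
  55 → roll 5 (new)  [load 55/165]
  40 → roll 2  [load 165/165]
  120 → roll 6 (new)  [load 120/165]
  40 → roll 3  [load 165/165]
  40 → roll 4  [load 165/165]
6 paper rolls opened.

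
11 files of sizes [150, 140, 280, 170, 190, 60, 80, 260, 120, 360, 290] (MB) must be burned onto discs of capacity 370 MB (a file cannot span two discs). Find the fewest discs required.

Total = 360 + 290 + 280 + 260 + 190 + 170 + 150 + 140 + 120 + 80 + 60 = 2100 MB.
Lower bound: ⌈2100/370⌉ = 6 discs.
A packing using 7 discs:
  disc 1: 360 = 360
  disc 2: 290 + 80 = 370
  disc 3: 280 + 60 = 340
  disc 4: 260 = 260
  disc 5: 190 + 170 = 360
  disc 6: 150 + 140 = 290
  disc 7: 120 = 120
No arrangement into 6 discs stays within capacity, so 7 is optimal.

7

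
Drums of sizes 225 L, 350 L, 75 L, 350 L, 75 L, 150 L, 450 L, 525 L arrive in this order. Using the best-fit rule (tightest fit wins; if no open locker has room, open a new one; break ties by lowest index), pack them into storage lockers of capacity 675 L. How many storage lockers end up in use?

  225 → locker 1 (new)  [load 225/675]
  350 → locker 1  [load 575/675]
  75 → locker 1  [load 650/675]
  350 → locker 2 (new)  [load 350/675]
  75 → locker 2  [load 425/675]
  150 → locker 2  [load 575/675]
  450 → locker 3 (new)  [load 450/675]
  525 → locker 4 (new)  [load 525/675]
4 storage lockers opened.

4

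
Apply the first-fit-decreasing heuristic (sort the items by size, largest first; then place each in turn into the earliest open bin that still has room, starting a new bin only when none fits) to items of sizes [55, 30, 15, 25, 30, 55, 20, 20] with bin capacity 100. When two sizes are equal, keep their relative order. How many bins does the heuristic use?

Sorted descending: 55, 55, 30, 30, 25, 20, 20, 15.
  55 → bin 1 (new)  [load 55/100]
  55 → bin 2 (new)  [load 55/100]
  30 → bin 1  [load 85/100]
  30 → bin 2  [load 85/100]
  25 → bin 3 (new)  [load 25/100]
  20 → bin 3  [load 45/100]
  20 → bin 3  [load 65/100]
  15 → bin 1  [load 100/100]
3 bins opened.

3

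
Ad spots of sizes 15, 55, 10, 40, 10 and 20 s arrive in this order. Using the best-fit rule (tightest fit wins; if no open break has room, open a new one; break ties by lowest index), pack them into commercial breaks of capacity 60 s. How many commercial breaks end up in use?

  15 → break 1 (new)  [load 15/60]
  55 → break 2 (new)  [load 55/60]
  10 → break 1  [load 25/60]
  40 → break 3 (new)  [load 40/60]
  10 → break 3  [load 50/60]
  20 → break 1  [load 45/60]
3 commercial breaks opened.

3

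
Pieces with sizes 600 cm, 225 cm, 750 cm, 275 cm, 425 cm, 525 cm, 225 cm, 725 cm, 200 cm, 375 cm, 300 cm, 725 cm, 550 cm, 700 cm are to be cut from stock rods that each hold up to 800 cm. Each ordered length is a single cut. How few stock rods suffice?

Total = 750 + 725 + 725 + 700 + 600 + 550 + 525 + 425 + 375 + 300 + 275 + 225 + 225 + 200 = 6600 cm.
Lower bound: ⌈6600/800⌉ = 9 stock rods.
A packing using 9 stock rods:
  stock rod 1: 750 = 750
  stock rod 2: 725 = 725
  stock rod 3: 725 = 725
  stock rod 4: 700 = 700
  stock rod 5: 600 + 200 = 800
  stock rod 6: 550 + 225 = 775
  stock rod 7: 525 + 275 = 800
  stock rod 8: 425 + 375 = 800
  stock rod 9: 300 + 225 = 525
This matches the lower bound, so 9 is optimal.

9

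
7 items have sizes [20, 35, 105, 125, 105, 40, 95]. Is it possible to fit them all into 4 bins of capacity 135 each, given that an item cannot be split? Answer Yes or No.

Total = 525; ⌈525/135⌉ = 4.
The bound of 4 does not rule out 4, but exhaustive search shows no assignment into 4 bins of capacity 135 exists — the minimum is 5.

No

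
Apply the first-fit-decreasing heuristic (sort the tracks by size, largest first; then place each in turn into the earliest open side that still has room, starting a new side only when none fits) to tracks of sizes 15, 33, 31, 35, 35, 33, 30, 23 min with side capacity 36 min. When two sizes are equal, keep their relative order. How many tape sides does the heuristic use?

Sorted descending: 35, 35, 33, 33, 31, 30, 23, 15.
  35 → side 1 (new)  [load 35/36]
  35 → side 2 (new)  [load 35/36]
  33 → side 3 (new)  [load 33/36]
  33 → side 4 (new)  [load 33/36]
  31 → side 5 (new)  [load 31/36]
  30 → side 6 (new)  [load 30/36]
  23 → side 7 (new)  [load 23/36]
  15 → side 8 (new)  [load 15/36]
8 tape sides opened.

8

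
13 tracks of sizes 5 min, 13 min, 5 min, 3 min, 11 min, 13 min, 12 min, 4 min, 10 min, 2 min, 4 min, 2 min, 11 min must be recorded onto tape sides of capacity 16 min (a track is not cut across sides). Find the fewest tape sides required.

Total = 13 + 13 + 12 + 11 + 11 + 10 + 5 + 5 + 4 + 4 + 3 + 2 + 2 = 95 min.
Lower bound: ⌈95/16⌉ = 6 tape sides.
A packing using 6 tape sides:
  side 1: 13 + 3 = 16
  side 2: 13 + 2 = 15
  side 3: 12 + 4 = 16
  side 4: 11 + 5 = 16
  side 5: 11 + 5 = 16
  side 6: 10 + 4 + 2 = 16
This matches the lower bound, so 6 is optimal.

6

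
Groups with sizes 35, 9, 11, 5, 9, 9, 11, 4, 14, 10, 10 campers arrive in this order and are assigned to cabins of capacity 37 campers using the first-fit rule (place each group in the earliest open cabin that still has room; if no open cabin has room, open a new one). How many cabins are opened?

  35 → cabin 1 (new)  [load 35/37]
  9 → cabin 2 (new)  [load 9/37]
  11 → cabin 2  [load 20/37]
  5 → cabin 2  [load 25/37]
  9 → cabin 2  [load 34/37]
  9 → cabin 3 (new)  [load 9/37]
  11 → cabin 3  [load 20/37]
  4 → cabin 3  [load 24/37]
  14 → cabin 4 (new)  [load 14/37]
  10 → cabin 3  [load 34/37]
  10 → cabin 4  [load 24/37]
4 cabins opened.

4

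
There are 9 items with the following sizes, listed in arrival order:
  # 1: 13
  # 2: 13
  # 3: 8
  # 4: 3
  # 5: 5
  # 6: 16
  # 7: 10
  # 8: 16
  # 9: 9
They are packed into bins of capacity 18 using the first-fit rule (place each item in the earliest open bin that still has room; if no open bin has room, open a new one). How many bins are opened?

  13 → bin 1 (new)  [load 13/18]
  13 → bin 2 (new)  [load 13/18]
  8 → bin 3 (new)  [load 8/18]
  3 → bin 1  [load 16/18]
  5 → bin 2  [load 18/18]
  16 → bin 4 (new)  [load 16/18]
  10 → bin 3  [load 18/18]
  16 → bin 5 (new)  [load 16/18]
  9 → bin 6 (new)  [load 9/18]
6 bins opened.

6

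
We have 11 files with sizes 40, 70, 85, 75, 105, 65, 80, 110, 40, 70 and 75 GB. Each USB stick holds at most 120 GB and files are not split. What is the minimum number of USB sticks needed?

9

Total = 110 + 105 + 85 + 80 + 75 + 75 + 70 + 70 + 65 + 40 + 40 = 815 GB.
Lower bound: ⌈815/120⌉ = 7 USB sticks.
Also, 9 files each exceed 60 GB, and no two of those can share a USB stick, so at least 9 USB sticks are needed.
A packing using 9 USB sticks:
  USB stick 1: 110 = 110
  USB stick 2: 105 = 105
  USB stick 3: 85 = 85
  USB stick 4: 80 + 40 = 120
  USB stick 5: 75 + 40 = 115
  USB stick 6: 75 = 75
  USB stick 7: 70 = 70
  USB stick 8: 70 = 70
  USB stick 9: 65 = 65
This matches the lower bound, so 9 is optimal.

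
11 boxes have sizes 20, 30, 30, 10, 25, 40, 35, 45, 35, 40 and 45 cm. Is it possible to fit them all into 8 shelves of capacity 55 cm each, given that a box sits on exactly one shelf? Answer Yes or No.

Yes

A valid assignment using 8 shelves:
  shelf 1: 45 + 10 = 55
  shelf 2: 45 = 45
  shelf 3: 40 = 40
  shelf 4: 40 = 40
  shelf 5: 35 + 20 = 55
  shelf 6: 35 = 35
  shelf 7: 30 + 25 = 55
  shelf 8: 30 = 30
Every load is within 55 cm, so 8 shelves suffice.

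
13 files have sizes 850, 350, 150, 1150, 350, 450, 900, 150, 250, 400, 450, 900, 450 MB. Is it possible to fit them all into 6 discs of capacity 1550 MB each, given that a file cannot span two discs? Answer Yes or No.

A valid assignment using 5 discs:
  disc 1: 1150 + 400 = 1550
  disc 2: 900 + 450 + 150 = 1500
  disc 3: 900 + 450 + 150 = 1500
  disc 4: 850 + 450 + 250 = 1550
  disc 5: 350 + 350 = 700
That uses only 5 ≤ 6, so 6 discs are enough.

Yes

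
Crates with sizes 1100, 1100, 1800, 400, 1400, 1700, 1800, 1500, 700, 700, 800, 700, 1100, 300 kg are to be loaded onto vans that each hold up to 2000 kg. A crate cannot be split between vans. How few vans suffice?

9

Total = 1800 + 1800 + 1700 + 1500 + 1400 + 1100 + 1100 + 1100 + 800 + 700 + 700 + 700 + 400 + 300 = 15100 kg.
Lower bound: ⌈15100/2000⌉ = 8 vans.
A packing using 9 vans:
  van 1: 1800 = 1800
  van 2: 1800 = 1800
  van 3: 1700 + 300 = 2000
  van 4: 1500 + 400 = 1900
  van 5: 1400 = 1400
  van 6: 1100 + 800 = 1900
  van 7: 1100 + 700 = 1800
  van 8: 1100 + 700 = 1800
  van 9: 700 = 700
No arrangement into 8 vans stays within capacity, so 9 is optimal.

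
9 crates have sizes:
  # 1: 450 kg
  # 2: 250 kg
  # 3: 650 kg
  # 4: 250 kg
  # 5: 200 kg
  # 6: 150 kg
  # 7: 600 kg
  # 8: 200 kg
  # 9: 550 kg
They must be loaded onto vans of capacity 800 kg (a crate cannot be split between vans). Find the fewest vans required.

Total = 650 + 600 + 550 + 450 + 250 + 250 + 200 + 200 + 150 = 3300 kg.
Lower bound: ⌈3300/800⌉ = 5 vans.
A packing using 5 vans:
  van 1: 650 + 150 = 800
  van 2: 600 + 200 = 800
  van 3: 550 + 250 = 800
  van 4: 450 + 250 = 700
  van 5: 200 = 200
This matches the lower bound, so 5 is optimal.

5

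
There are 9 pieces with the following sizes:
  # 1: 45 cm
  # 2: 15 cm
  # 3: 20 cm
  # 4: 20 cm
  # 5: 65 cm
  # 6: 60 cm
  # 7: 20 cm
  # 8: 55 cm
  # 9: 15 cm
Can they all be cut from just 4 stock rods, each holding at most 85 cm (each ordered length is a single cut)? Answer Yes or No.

A valid assignment using 4 stock rods:
  stock rod 1: 65 + 20 = 85
  stock rod 2: 60 + 20 = 80
  stock rod 3: 55 + 20 = 75
  stock rod 4: 45 + 15 + 15 = 75
Every load is within 85 cm, so 4 stock rods suffice.

Yes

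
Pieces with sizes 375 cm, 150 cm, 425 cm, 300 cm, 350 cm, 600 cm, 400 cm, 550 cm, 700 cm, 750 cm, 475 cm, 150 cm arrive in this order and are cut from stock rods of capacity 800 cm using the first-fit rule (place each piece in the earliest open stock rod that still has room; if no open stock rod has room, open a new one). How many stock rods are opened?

  375 → stock rod 1 (new)  [load 375/800]
  150 → stock rod 1  [load 525/800]
  425 → stock rod 2 (new)  [load 425/800]
  300 → stock rod 2  [load 725/800]
  350 → stock rod 3 (new)  [load 350/800]
  600 → stock rod 4 (new)  [load 600/800]
  400 → stock rod 3  [load 750/800]
  550 → stock rod 5 (new)  [load 550/800]
  700 → stock rod 6 (new)  [load 700/800]
  750 → stock rod 7 (new)  [load 750/800]
  475 → stock rod 8 (new)  [load 475/800]
  150 → stock rod 1  [load 675/800]
8 stock rods opened.

8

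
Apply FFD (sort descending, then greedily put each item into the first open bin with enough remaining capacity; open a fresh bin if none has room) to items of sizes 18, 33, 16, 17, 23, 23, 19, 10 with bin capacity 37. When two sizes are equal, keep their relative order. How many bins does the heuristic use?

Sorted descending: 33, 23, 23, 19, 18, 17, 16, 10.
  33 → bin 1 (new)  [load 33/37]
  23 → bin 2 (new)  [load 23/37]
  23 → bin 3 (new)  [load 23/37]
  19 → bin 4 (new)  [load 19/37]
  18 → bin 4  [load 37/37]
  17 → bin 5 (new)  [load 17/37]
  16 → bin 5  [load 33/37]
  10 → bin 2  [load 33/37]
5 bins opened.

5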